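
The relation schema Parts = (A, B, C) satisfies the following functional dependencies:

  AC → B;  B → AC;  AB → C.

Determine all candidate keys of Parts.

(B); (A, C)

{B}⁺: B→AC adds A, C → {A, B, C}.
{A, C}⁺: AC→B adds B → {A, B, C}. Minimal: {C}⁺ = {C}; {A}⁺ = {A} — none reach the full schema.
Any other superkey contains one of these as a subset, so there are no further candidate keys.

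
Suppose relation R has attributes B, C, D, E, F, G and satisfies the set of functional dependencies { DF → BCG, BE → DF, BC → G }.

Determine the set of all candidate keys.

{B, E}, {D, E, F}

Attribute E never appears on the right-hand side of any dependency, so E must belong to every candidate key.
{E}⁺ = {E}, which is not all of the schema, so we must add further attributes.
{B, E}⁺: BE→DF adds D, F; DF→BCG adds C, G → {B, C, D, E, F, G}. Minimal: {E}⁺ = {E}; {B}⁺ = {B} — none reach the full schema.
{D, E, F}⁺: DF→BCG adds B, C, G → {B, C, D, E, F, G}. Minimal: {E, F}⁺ = {E, F}; {D, F}⁺ = {B, C, D, F, G}; {D, E}⁺ = {D, E} — none reach the full schema.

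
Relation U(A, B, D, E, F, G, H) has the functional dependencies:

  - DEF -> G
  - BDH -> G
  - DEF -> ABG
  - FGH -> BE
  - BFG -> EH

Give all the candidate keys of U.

Attributes D, F never appear on any right-hand side, so every candidate key must contain {D, F}.
{D, F}⁺ = {D, F}, which is not all of the schema, so we must add further attributes.
{D, E, F}⁺: DEF→G adds G; DEF→ABG adds A, B; BFG→EH adds H → {A, B, D, E, F, G, H}. Minimal: {E, F}⁺ = {E, F}; {D, F}⁺ = {D, F}; {D, E}⁺ = {D, E} — none reach the full schema.
{B, D, F, G}⁺: BFG→EH adds E, H; DEF→ABG adds A → {A, B, D, E, F, G, H}. Minimal: {D, F, G}⁺ = {D, F, G}; {B, F, G}⁺ = {B, E, F, G, H}; {B, D, G}⁺ = {B, D, G}; … — none reach the full schema.
{B, D, F, H}⁺: BDH→G adds G; FGH→BE adds E; DEF→ABG adds A → {A, B, D, E, F, G, H}. Minimal: {D, F, H}⁺ = {D, F, H}; {B, F, H}⁺ = {B, F, H}; {B, D, H}⁺ = {B, D, G, H}; … — none reach the full schema.
{D, F, G, H}⁺: FGH→BE adds B, E; DEF→ABG adds A → {A, B, D, E, F, G, H}. Minimal: {F, G, H}⁺ = {B, E, F, G, H}; {D, G, H}⁺ = {D, G, H}; {D, F, H}⁺ = {D, F, H}; … — none reach the full schema.
Any other superkey contains one of these as a subset, so there are no further candidate keys.

(D, E, F); (B, D, F, G); (B, D, F, H); (D, F, G, H)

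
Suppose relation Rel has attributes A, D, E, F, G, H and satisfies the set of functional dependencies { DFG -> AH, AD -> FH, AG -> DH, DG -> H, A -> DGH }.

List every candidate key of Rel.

Attribute E never appears on the right-hand side of any dependency, so E must belong to every candidate key.
{E}⁺ = {E}, which is not all of the schema, so we must add further attributes.
{A, E}⁺: A→DGH adds D, G, H; AD→FH adds F → {A, D, E, F, G, H}.
{D, E, F, G}⁺: DFG→AH adds A, H → {A, D, E, F, G, H}.

AE, DEFG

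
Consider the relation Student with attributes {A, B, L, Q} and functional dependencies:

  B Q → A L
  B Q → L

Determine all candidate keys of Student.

{B, Q}

Attributes B, Q never appear on any right-hand side, so every candidate key must contain {B, Q}.
{B, Q}⁺ = {A, B, L, Q}, which is all of the schema, so {B, Q} is the only candidate key.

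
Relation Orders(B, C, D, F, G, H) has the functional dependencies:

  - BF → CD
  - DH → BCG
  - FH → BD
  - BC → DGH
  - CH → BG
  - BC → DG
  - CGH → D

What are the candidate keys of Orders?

BF, FH

Attribute F never appears on the right-hand side of any dependency, so F must belong to every candidate key.
{F}⁺ = {F}, which is not all of the schema, so we must add further attributes.
{B, F}⁺: BF→CD adds C, D; BC→DGH adds G, H → {B, C, D, F, G, H}. Minimal: {F}⁺ = {F}; {B}⁺ = {B} — none reach the full schema.
{F, H}⁺: FH→BD adds B, D; BF→CD adds C; DH→BCG adds G → {B, C, D, F, G, H}. Minimal: {H}⁺ = {H}; {F}⁺ = {F} — none reach the full schema.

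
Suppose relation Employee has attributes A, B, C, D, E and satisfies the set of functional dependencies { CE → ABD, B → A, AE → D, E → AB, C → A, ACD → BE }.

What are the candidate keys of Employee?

CD, CE

Attribute C never appears on the right-hand side of any dependency, so C must belong to every candidate key.
{C}⁺ = {A, C}, which is not all of the schema, so we must add further attributes.
{C, D}⁺: C→A adds A; ACD→BE adds B, E → {A, B, C, D, E}. Minimal: {D}⁺ = {D}; {C}⁺ = {A, C} — none reach the full schema.
{C, E}⁺: CE→ABD adds A, B, D → {A, B, C, D, E}. Minimal: {E}⁺ = {A, B, D, E}; {C}⁺ = {A, C} — none reach the full schema.
Any other superkey contains one of these as a subset, so there are no further candidate keys.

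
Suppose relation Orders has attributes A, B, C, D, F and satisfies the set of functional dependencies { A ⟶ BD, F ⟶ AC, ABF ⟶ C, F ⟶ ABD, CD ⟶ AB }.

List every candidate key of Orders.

{F}⁺: F→AC adds A, C; F→ABD adds B, D → {A, B, C, D, F}.

(F)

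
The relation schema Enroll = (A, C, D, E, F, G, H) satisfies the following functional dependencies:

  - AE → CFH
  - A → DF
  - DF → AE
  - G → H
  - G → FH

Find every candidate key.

(A, G), (D, G)

Attribute G never appears on the right-hand side of any dependency, so G must belong to every candidate key.
{G}⁺ = {F, G, H}, which is not all of the schema, so we must add further attributes.
{A, G}⁺: A→DF adds D, F; DF→AE adds E; G→H adds H; AE→CFH adds C → {A, C, D, E, F, G, H}. Minimal: {G}⁺ = {F, G, H}; {A}⁺ = {A, C, D, E, F, H} — none reach the full schema.
{D, G}⁺: G→H adds H; G→FH adds F; DF→AE adds A, E; AE→CFH adds C → {A, C, D, E, F, G, H}. Minimal: {G}⁺ = {F, G, H}; {D}⁺ = {D} — none reach the full schema.
Any other superkey contains one of these as a subset, so there are no further candidate keys.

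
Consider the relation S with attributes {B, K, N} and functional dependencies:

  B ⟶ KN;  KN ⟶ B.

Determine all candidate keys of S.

B; KN

{B}⁺: B→KN adds K, N → {B, K, N}.
{K, N}⁺: KN→B adds B → {B, K, N}. Minimal: {N}⁺ = {N}; {K}⁺ = {K} — none reach the full schema.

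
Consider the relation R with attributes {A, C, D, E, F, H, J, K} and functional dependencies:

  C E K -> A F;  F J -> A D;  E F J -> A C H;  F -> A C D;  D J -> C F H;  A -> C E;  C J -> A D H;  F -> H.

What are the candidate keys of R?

AJK, CJK, DJK, FJK

Attributes J, K never appear on any right-hand side, so every candidate key must contain {J, K}.
{J, K}⁺ = {J, K}, which is not all of the schema, so we must add further attributes.
{A, J, K}⁺: A→CE adds C, E; CJ→ADH adds D, H; CEK→AF adds F → {A, C, D, E, F, H, J, K}.
{C, J, K}⁺: CJ→ADH adds A, D, H; DJ→CFH adds F; A→CE adds E → {A, C, D, E, F, H, J, K}.
{D, J, K}⁺: DJ→CFH adds C, F, H; CJ→ADH adds A; A→CE adds E → {A, C, D, E, F, H, J, K}.
{F, J, K}⁺: FJ→AD adds A, D; F→ACD adds C; DJ→CFH adds H; A→CE adds E → {A, C, D, E, F, H, J, K}.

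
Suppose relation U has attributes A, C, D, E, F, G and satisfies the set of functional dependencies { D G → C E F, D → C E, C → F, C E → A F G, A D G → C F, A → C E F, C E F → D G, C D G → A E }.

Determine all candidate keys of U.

{A}⁺: A→CEF adds C, E, F; CEF→DG adds D, G → {A, C, D, E, F, G}.
{D}⁺: D→CE adds C, E; C→F adds F; CE→AFG adds A, G → {A, C, D, E, F, G}.
{C, E}⁺: C→F adds F; CE→AFG adds A, G; CEF→DG adds D → {A, C, D, E, F, G}.
Any other superkey contains one of these as a subset, so there are no further candidate keys.

{A}; {D}; {C, E}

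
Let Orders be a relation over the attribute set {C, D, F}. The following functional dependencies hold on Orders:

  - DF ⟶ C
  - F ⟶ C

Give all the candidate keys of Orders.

Attributes D, F never appear on any right-hand side, so every candidate key must contain {D, F}.
{D, F}⁺ = {C, D, F}, which is all of the schema, so {D, F} is the only candidate key.

{D, F}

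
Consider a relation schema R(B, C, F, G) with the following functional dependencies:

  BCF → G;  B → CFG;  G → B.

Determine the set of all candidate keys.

{B}⁺: B→CFG adds C, F, G → {B, C, F, G}.
{G}⁺: G→B adds B; B→CFG adds C, F → {B, C, F, G}.
Any other superkey contains one of these as a subset, so there are no further candidate keys.

B; G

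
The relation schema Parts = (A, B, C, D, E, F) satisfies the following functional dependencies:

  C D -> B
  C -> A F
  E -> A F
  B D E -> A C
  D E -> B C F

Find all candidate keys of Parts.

DE

Attributes D, E never appear on any right-hand side, so every candidate key must contain {D, E}.
{D, E}⁺ = {A, B, C, D, E, F}, which is all of the schema, so {D, E} is the only candidate key.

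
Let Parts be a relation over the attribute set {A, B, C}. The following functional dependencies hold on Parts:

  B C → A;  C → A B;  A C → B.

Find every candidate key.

C

Attribute C never appears on the right-hand side of any dependency, so C must belong to every candidate key.
{C}⁺ = {A, B, C}, which is all of the schema, so {C} is the only candidate key.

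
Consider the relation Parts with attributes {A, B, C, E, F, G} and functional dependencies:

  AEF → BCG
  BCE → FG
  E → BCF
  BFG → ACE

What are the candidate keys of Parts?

{E}⁺: E→BCF adds B, C, F; BCE→FG adds G; BFG→ACE adds A → {A, B, C, E, F, G}.
{B, F, G}⁺: BFG→ACE adds A, C, E → {A, B, C, E, F, G}.

{E}; {B, F, G}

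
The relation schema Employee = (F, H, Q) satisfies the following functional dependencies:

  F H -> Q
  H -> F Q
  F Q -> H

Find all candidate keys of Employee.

{H}; {F, Q}

{H}⁺: H→FQ adds F, Q → {F, H, Q}.
{F, Q}⁺: FQ→H adds H → {F, H, Q}. Minimal: {Q}⁺ = {Q}; {F}⁺ = {F} — none reach the full schema.
Any other superkey contains one of these as a subset, so there are no further candidate keys.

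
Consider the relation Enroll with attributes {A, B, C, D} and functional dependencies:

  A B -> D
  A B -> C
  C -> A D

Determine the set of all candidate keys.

{A, B}⁺: AB→D adds D; AB→C adds C → {A, B, C, D}. Minimal: {B}⁺ = {B}; {A}⁺ = {A} — none reach the full schema.
{B, C}⁺: C→AD adds A, D → {A, B, C, D}. Minimal: {C}⁺ = {A, C, D}; {B}⁺ = {B} — none reach the full schema.
Any other superkey contains one of these as a subset, so there are no further candidate keys.

{A, B}, {B, C}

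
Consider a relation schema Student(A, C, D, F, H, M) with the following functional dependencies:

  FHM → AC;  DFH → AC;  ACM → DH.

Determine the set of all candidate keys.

Attributes F, M never appear on any right-hand side, so every candidate key must contain {F, M}.
{F, M}⁺ = {F, M}, which is not all of the schema, so we must add further attributes.
{F, H, M}⁺: FHM→AC adds A, C; ACM→DH adds D → {A, C, D, F, H, M}.
{A, C, F, M}⁺: ACM→DH adds D, H → {A, C, D, F, H, M}.

{F, H, M}, {A, C, F, M}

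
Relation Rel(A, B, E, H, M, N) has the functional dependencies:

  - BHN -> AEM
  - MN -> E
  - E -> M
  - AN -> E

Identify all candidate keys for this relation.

BHN

Attributes B, H, N never appear on any right-hand side, so every candidate key must contain {B, H, N}.
{B, H, N}⁺ = {A, B, E, H, M, N}, which is all of the schema, so {B, H, N} is the only candidate key.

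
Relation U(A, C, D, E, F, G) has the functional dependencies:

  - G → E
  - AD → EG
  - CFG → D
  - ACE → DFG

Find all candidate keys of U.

(A, C, D), (A, C, E), (A, C, G)

{A, C, D}⁺: AD→EG adds E, G; ACE→DFG adds F → {A, C, D, E, F, G}. Minimal: {C, D}⁺ = {C, D}; {A, D}⁺ = {A, D, E, G}; {A, C}⁺ = {A, C} — none reach the full schema.
{A, C, E}⁺: ACE→DFG adds D, F, G → {A, C, D, E, F, G}. Minimal: {C, E}⁺ = {C, E}; {A, E}⁺ = {A, E}; {A, C}⁺ = {A, C} — none reach the full schema.
{A, C, G}⁺: G→E adds E; ACE→DFG adds D, F → {A, C, D, E, F, G}. Minimal: {C, G}⁺ = {C, E, G}; {A, G}⁺ = {A, E, G}; {A, C}⁺ = {A, C} — none reach the full schema.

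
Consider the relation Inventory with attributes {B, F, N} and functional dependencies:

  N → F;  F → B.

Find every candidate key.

Attribute N never appears on the right-hand side of any dependency, so N must belong to every candidate key.
{N}⁺ = {B, F, N}, which is all of the schema, so {N} is the only candidate key.

N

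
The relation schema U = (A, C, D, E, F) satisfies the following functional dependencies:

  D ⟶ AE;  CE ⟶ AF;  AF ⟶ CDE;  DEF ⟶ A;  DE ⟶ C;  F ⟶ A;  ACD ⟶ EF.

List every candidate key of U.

(D), (F), (C, E)

{D}⁺: D→AE adds A, E; DE→C adds C; ACD→EF adds F → {A, C, D, E, F}.
{F}⁺: F→A adds A; AF→CDE adds C, D, E → {A, C, D, E, F}.
{C, E}⁺: CE→AF adds A, F; AF→CDE adds D → {A, C, D, E, F}. Minimal: {E}⁺ = {E}; {C}⁺ = {C} — none reach the full schema.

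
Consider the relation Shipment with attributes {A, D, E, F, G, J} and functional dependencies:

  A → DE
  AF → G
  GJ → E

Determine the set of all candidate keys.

Attributes A, F, J never appear on any right-hand side, so every candidate key must contain {A, F, J}.
{A, F, J}⁺ = {A, D, E, F, G, J}, which is all of the schema, so {A, F, J} is the only candidate key.

{A, F, J}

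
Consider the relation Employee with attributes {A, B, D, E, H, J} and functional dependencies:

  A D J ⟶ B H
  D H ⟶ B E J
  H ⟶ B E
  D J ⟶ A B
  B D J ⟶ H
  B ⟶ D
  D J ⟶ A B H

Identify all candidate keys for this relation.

{H}⁺: H→BE adds B, E; B→D adds D; DH→BEJ adds J; DJ→AB adds A → {A, B, D, E, H, J}.
{B, J}⁺: B→D adds D; DJ→ABH adds A, H; DH→BEJ adds E → {A, B, D, E, H, J}. Minimal: {J}⁺ = {J}; {B}⁺ = {B, D} — none reach the full schema.
{D, J}⁺: DJ→AB adds A, B; BDJ→H adds H; DH→BEJ adds E → {A, B, D, E, H, J}. Minimal: {J}⁺ = {J}; {D}⁺ = {D} — none reach the full schema.

{H}; {B, J}; {D, J}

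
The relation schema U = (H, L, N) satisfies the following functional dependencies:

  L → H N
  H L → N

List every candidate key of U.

{L}

Attribute L never appears on the right-hand side of any dependency, so L must belong to every candidate key.
{L}⁺ = {H, L, N}, which is all of the schema, so {L} is the only candidate key.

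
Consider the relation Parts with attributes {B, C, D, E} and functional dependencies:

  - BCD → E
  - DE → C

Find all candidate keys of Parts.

BCD, BDE

Attributes B, D never appear on any right-hand side, so every candidate key must contain {B, D}.
{B, D}⁺ = {B, D}, which is not all of the schema, so we must add further attributes.
{B, C, D}⁺: BCD→E adds E → {B, C, D, E}. Minimal: {C, D}⁺ = {C, D}; {B, D}⁺ = {B, D}; {B, C}⁺ = {B, C} — none reach the full schema.
{B, D, E}⁺: DE→C adds C → {B, C, D, E}. Minimal: {D, E}⁺ = {C, D, E}; {B, E}⁺ = {B, E}; {B, D}⁺ = {B, D} — none reach the full schema.
Any other superkey contains one of these as a subset, so there are no further candidate keys.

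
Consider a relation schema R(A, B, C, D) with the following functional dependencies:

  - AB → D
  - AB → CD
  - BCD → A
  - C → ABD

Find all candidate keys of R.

{C}⁺: C→ABD adds A, B, D → {A, B, C, D}.
{A, B}⁺: AB→D adds D; AB→CD adds C → {A, B, C, D}. Minimal: {B}⁺ = {B}; {A}⁺ = {A} — none reach the full schema.
Any other superkey contains one of these as a subset, so there are no further candidate keys.

{C}, {A, B}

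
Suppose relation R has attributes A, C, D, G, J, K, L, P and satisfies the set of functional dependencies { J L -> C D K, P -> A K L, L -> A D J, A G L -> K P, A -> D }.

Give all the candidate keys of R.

{G, L}, {G, P}

Attribute G never appears on the right-hand side of any dependency, so G must belong to every candidate key.
{G}⁺ = {G}, which is not all of the schema, so we must add further attributes.
{G, L}⁺: L→ADJ adds A, D, J; AGL→KP adds K, P; JL→CDK adds C → {A, C, D, G, J, K, L, P}.
{G, P}⁺: P→AKL adds A, K, L; L→ADJ adds D, J; JL→CDK adds C → {A, C, D, G, J, K, L, P}.
Any other superkey contains one of these as a subset, so there are no further candidate keys.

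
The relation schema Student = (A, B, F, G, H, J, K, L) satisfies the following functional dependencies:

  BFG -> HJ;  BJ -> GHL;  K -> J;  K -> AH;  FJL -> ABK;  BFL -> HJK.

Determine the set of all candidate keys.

{B, F, G}; {B, F, J}; {B, F, K}; {B, F, L}; {F, J, L}; {F, K, L}

Attribute F never appears on the right-hand side of any dependency, so F must belong to every candidate key.
{F}⁺ = {F}, which is not all of the schema, so we must add further attributes.
{B, F, G}⁺: BFG→HJ adds H, J; BJ→GHL adds L; FJL→ABK adds A, K → {A, B, F, G, H, J, K, L}. Minimal: {F, G}⁺ = {F, G}; {B, G}⁺ = {B, G}; {B, F}⁺ = {B, F} — none reach the full schema.
{B, F, J}⁺: BJ→GHL adds G, H, L; FJL→ABK adds A, K → {A, B, F, G, H, J, K, L}. Minimal: {F, J}⁺ = {F, J}; {B, J}⁺ = {B, G, H, J, L}; {B, F}⁺ = {B, F} — none reach the full schema.
{B, F, K}⁺: K→J adds J; K→AH adds A, H; BJ→GHL adds G, L → {A, B, F, G, H, J, K, L}. Minimal: {F, K}⁺ = {A, F, H, J, K}; {B, K}⁺ = {A, B, G, H, J, K, L}; {B, F}⁺ = {B, F} — none reach the full schema.
{B, F, L}⁺: BFL→HJK adds H, J, K; BJ→GHL adds G; K→AH adds A → {A, B, F, G, H, J, K, L}. Minimal: {F, L}⁺ = {F, L}; {B, L}⁺ = {B, L}; {B, F}⁺ = {B, F} — none reach the full schema.
{F, J, L}⁺: FJL→ABK adds A, B, K; BFL→HJK adds H; BJ→GHL adds G → {A, B, F, G, H, J, K, L}. Minimal: {J, L}⁺ = {J, L}; {F, L}⁺ = {F, L}; {F, J}⁺ = {F, J} — none reach the full schema.
{F, K, L}⁺: K→J adds J; K→AH adds A, H; FJL→ABK adds B; BJ→GHL adds G → {A, B, F, G, H, J, K, L}. Minimal: {K, L}⁺ = {A, H, J, K, L}; {F, L}⁺ = {F, L}; {F, K}⁺ = {A, F, H, J, K} — none reach the full schema.
Any other superkey contains one of these as a subset, so there are no further candidate keys.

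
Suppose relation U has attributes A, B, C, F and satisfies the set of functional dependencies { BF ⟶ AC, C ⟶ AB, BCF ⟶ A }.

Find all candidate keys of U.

{B, F}, {C, F}

Attribute F never appears on the right-hand side of any dependency, so F must belong to every candidate key.
{F}⁺ = {F}, which is not all of the schema, so we must add further attributes.
{B, F}⁺: BF→AC adds A, C → {A, B, C, F}.
{C, F}⁺: C→AB adds A, B → {A, B, C, F}.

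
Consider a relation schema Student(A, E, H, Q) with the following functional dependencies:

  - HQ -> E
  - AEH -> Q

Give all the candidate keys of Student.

Attributes A, H never appear on any right-hand side, so every candidate key must contain {A, H}.
{A, H}⁺ = {A, H}, which is not all of the schema, so we must add further attributes.
{A, E, H}⁺: AEH→Q adds Q → {A, E, H, Q}.
{A, H, Q}⁺: HQ→E adds E → {A, E, H, Q}.
Any other superkey contains one of these as a subset, so there are no further candidate keys.

(A, E, H), (A, H, Q)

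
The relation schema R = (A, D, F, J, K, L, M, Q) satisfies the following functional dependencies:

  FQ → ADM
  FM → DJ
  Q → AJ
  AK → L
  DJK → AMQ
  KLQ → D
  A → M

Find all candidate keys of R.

{A, F, K}⁺: AK→L adds L; A→M adds M; FM→DJ adds D, J; DJK→AMQ adds Q → {A, D, F, J, K, L, M, Q}.
{F, K, M}⁺: FM→DJ adds D, J; DJK→AMQ adds A, Q; AK→L adds L → {A, D, F, J, K, L, M, Q}.
{F, K, Q}⁺: FQ→ADM adds A, D, M; FM→DJ adds J; AK→L adds L → {A, D, F, J, K, L, M, Q}.
{D, F, J, K}⁺: DJK→AMQ adds A, M, Q; AK→L adds L → {A, D, F, J, K, L, M, Q}.

(A, F, K); (F, K, M); (F, K, Q); (D, F, J, K)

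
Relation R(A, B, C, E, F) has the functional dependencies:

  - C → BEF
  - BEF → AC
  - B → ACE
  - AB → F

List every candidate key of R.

{B}⁺: B→ACE adds A, C, E; AB→F adds F → {A, B, C, E, F}.
{C}⁺: C→BEF adds B, E, F; BEF→AC adds A → {A, B, C, E, F}.
Any other superkey contains one of these as a subset, so there are no further candidate keys.

{B}, {C}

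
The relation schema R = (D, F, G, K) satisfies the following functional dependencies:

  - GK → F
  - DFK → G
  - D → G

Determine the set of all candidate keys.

(D, K)

{D, K}⁺: D→G adds G; GK→F adds F → {D, F, G, K}. Minimal: {K}⁺ = {K}; {D}⁺ = {D, G} — none reach the full schema.
No other minimal superkey exists.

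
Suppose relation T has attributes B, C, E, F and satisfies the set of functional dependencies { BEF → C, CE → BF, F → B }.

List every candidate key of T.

Attribute E never appears on the right-hand side of any dependency, so E must belong to every candidate key.
{E}⁺ = {E}, which is not all of the schema, so we must add further attributes.
{C, E}⁺: CE→BF adds B, F → {B, C, E, F}.
{E, F}⁺: F→B adds B; BEF→C adds C → {B, C, E, F}.
Any other superkey contains one of these as a subset, so there are no further candidate keys.

{C, E}, {E, F}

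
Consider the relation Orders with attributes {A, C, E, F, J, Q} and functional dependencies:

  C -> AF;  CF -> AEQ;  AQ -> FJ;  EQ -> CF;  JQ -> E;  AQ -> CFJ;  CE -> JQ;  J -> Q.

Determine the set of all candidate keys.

{C}⁺: C→AF adds A, F; CF→AEQ adds E, Q; AQ→FJ adds J → {A, C, E, F, J, Q}.
{J}⁺: J→Q adds Q; JQ→E adds E; EQ→CF adds C, F; C→AF adds A → {A, C, E, F, J, Q}.
{A, Q}⁺: AQ→FJ adds F, J; JQ→E adds E; AQ→CFJ adds C → {A, C, E, F, J, Q}.
{E, Q}⁺: EQ→CF adds C, F; CE→JQ adds J; C→AF adds A → {A, C, E, F, J, Q}.

{C}; {J}; {A, Q}; {E, Q}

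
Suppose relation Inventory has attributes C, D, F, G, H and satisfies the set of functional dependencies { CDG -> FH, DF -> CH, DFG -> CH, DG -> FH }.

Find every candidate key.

Attributes D, G never appear on any right-hand side, so every candidate key must contain {D, G}.
{D, G}⁺ = {C, D, F, G, H}, which is all of the schema, so {D, G} is the only candidate key.

(D, G)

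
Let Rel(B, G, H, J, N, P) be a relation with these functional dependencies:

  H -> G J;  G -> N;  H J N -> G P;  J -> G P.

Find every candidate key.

BH

Attributes B, H never appear on any right-hand side, so every candidate key must contain {B, H}.
{B, H}⁺ = {B, G, H, J, N, P}, which is all of the schema, so {B, H} is the only candidate key.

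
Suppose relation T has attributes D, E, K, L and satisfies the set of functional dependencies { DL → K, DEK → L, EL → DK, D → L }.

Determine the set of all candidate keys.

Attribute E never appears on the right-hand side of any dependency, so E must belong to every candidate key.
{E}⁺ = {E}, which is not all of the schema, so we must add further attributes.
{D, E}⁺: D→L adds L; DL→K adds K → {D, E, K, L}. Minimal: {E}⁺ = {E}; {D}⁺ = {D, K, L} — none reach the full schema.
{E, L}⁺: EL→DK adds D, K → {D, E, K, L}. Minimal: {L}⁺ = {L}; {E}⁺ = {E} — none reach the full schema.
Any other superkey contains one of these as a subset, so there are no further candidate keys.

{D, E}, {E, L}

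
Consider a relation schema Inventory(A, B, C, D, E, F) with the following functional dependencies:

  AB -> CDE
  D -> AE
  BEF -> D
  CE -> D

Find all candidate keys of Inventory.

{A, B, F}; {B, D, F}; {B, E, F}

Attributes B, F never appear on any right-hand side, so every candidate key must contain {B, F}.
{B, F}⁺ = {B, F}, which is not all of the schema, so we must add further attributes.
{A, B, F}⁺: AB→CDE adds C, D, E → {A, B, C, D, E, F}. Minimal: {B, F}⁺ = {B, F}; {A, F}⁺ = {A, F}; {A, B}⁺ = {A, B, C, D, E} — none reach the full schema.
{B, D, F}⁺: D→AE adds A, E; AB→CDE adds C → {A, B, C, D, E, F}. Minimal: {D, F}⁺ = {A, D, E, F}; {B, F}⁺ = {B, F}; {B, D}⁺ = {A, B, C, D, E} — none reach the full schema.
{B, E, F}⁺: BEF→D adds D; D→AE adds A; AB→CDE adds C → {A, B, C, D, E, F}. Minimal: {E, F}⁺ = {E, F}; {B, F}⁺ = {B, F}; {B, E}⁺ = {B, E} — none reach the full schema.
Any other superkey contains one of these as a subset, so there are no further candidate keys.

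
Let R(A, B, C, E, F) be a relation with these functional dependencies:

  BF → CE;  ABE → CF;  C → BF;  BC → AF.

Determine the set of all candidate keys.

{C}⁺: C→BF adds B, F; BC→AF adds A; BF→CE adds E → {A, B, C, E, F}.
{B, F}⁺: BF→CE adds C, E; BC→AF adds A → {A, B, C, E, F}.
{A, B, E}⁺: ABE→CF adds C, F → {A, B, C, E, F}.

C, BF, ABE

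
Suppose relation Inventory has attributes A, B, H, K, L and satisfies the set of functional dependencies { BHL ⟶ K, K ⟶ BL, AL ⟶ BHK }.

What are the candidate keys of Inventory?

(A, K); (A, L)

Attribute A never appears on the right-hand side of any dependency, so A must belong to every candidate key.
{A}⁺ = {A}, which is not all of the schema, so we must add further attributes.
{A, K}⁺: K→BL adds B, L; AL→BHK adds H → {A, B, H, K, L}. Minimal: {K}⁺ = {B, K, L}; {A}⁺ = {A} — none reach the full schema.
{A, L}⁺: AL→BHK adds B, H, K → {A, B, H, K, L}. Minimal: {L}⁺ = {L}; {A}⁺ = {A} — none reach the full schema.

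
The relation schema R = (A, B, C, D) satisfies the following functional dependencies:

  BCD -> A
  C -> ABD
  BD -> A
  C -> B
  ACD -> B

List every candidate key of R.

Attribute C never appears on the right-hand side of any dependency, so C must belong to every candidate key.
{C}⁺ = {A, B, C, D}, which is all of the schema, so {C} is the only candidate key.

C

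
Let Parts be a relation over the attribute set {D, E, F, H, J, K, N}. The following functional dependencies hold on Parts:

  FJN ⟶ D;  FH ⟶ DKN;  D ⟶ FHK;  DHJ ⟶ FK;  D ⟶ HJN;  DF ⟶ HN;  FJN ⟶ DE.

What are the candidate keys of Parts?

D, FH, FJN

{D}⁺: D→FHK adds F, H, K; D→HJN adds J, N; FJN→DE adds E → {D, E, F, H, J, K, N}.
{F, H}⁺: FH→DKN adds D, K, N; D→HJN adds J; FJN→DE adds E → {D, E, F, H, J, K, N}. Minimal: {H}⁺ = {H}; {F}⁺ = {F} — none reach the full schema.
{F, J, N}⁺: FJN→D adds D; D→FHK adds H, K; FJN→DE adds E → {D, E, F, H, J, K, N}. Minimal: {J, N}⁺ = {J, N}; {F, N}⁺ = {F, N}; {F, J}⁺ = {F, J} — none reach the full schema.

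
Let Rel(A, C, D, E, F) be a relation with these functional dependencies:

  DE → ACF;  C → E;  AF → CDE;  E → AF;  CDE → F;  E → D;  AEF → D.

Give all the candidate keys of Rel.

{C}⁺: C→E adds E; E→AF adds A, F; E→D adds D → {A, C, D, E, F}.
{E}⁺: E→AF adds A, F; E→D adds D; DE→ACF adds C → {A, C, D, E, F}.
{A, F}⁺: AF→CDE adds C, D, E → {A, C, D, E, F}. Minimal: {F}⁺ = {F}; {A}⁺ = {A} — none reach the full schema.

(C), (E), (A, F)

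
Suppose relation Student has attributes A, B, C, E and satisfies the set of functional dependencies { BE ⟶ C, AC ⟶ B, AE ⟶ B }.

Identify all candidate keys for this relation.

{A, E}

Attributes A, E never appear on any right-hand side, so every candidate key must contain {A, E}.
{A, E}⁺ = {A, B, C, E}, which is all of the schema, so {A, E} is the only candidate key.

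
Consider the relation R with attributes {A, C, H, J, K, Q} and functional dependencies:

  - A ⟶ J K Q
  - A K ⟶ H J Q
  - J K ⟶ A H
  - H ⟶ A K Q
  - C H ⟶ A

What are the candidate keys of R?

{A, C}⁺: A→JKQ adds J, K, Q; AK→HJQ adds H → {A, C, H, J, K, Q}. Minimal: {C}⁺ = {C}; {A}⁺ = {A, H, J, K, Q} — none reach the full schema.
{C, H}⁺: H→AKQ adds A, K, Q; A→JKQ adds J → {A, C, H, J, K, Q}. Minimal: {H}⁺ = {A, H, J, K, Q}; {C}⁺ = {C} — none reach the full schema.
{C, J, K}⁺: JK→AH adds A, H; H→AKQ adds Q → {A, C, H, J, K, Q}. Minimal: {J, K}⁺ = {A, H, J, K, Q}; {C, K}⁺ = {C, K}; {C, J}⁺ = {C, J} — none reach the full schema.
Any other superkey contains one of these as a subset, so there are no further candidate keys.

{A, C}, {C, H}, {C, J, K}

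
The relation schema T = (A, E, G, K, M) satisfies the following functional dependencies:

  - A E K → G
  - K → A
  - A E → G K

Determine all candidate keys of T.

(A, E, M), (E, K, M)

{A, E, M}⁺: AE→GK adds G, K → {A, E, G, K, M}. Minimal: {E, M}⁺ = {E, M}; {A, M}⁺ = {A, M}; {A, E}⁺ = {A, E, G, K} — none reach the full schema.
{E, K, M}⁺: K→A adds A; AE→GK adds G → {A, E, G, K, M}. Minimal: {K, M}⁺ = {A, K, M}; {E, M}⁺ = {E, M}; {E, K}⁺ = {A, E, G, K} — none reach the full schema.
Any other superkey contains one of these as a subset, so there are no further candidate keys.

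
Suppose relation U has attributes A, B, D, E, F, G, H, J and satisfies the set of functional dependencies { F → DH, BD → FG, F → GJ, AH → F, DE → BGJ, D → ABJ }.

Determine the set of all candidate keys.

(D, E), (E, F), (A, E, H)

{D, E}⁺: DE→BGJ adds B, G, J; D→ABJ adds A; BD→FG adds F; F→DH adds H → {A, B, D, E, F, G, H, J}. Minimal: {E}⁺ = {E}; {D}⁺ = {A, B, D, F, G, H, J} — none reach the full schema.
{E, F}⁺: F→DH adds D, H; F→GJ adds G, J; DE→BGJ adds B; D→ABJ adds A → {A, B, D, E, F, G, H, J}. Minimal: {F}⁺ = {A, B, D, F, G, H, J}; {E}⁺ = {E} — none reach the full schema.
{A, E, H}⁺: AH→F adds F; F→DH adds D; F→GJ adds G, J; DE→BGJ adds B → {A, B, D, E, F, G, H, J}. Minimal: {E, H}⁺ = {E, H}; {A, H}⁺ = {A, B, D, F, G, H, J}; {A, E}⁺ = {A, E} — none reach the full schema.
Any other superkey contains one of these as a subset, so there are no further candidate keys.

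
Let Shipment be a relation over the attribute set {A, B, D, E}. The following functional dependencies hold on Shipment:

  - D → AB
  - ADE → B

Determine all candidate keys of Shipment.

DE

Attributes D, E never appear on any right-hand side, so every candidate key must contain {D, E}.
{D, E}⁺ = {A, B, D, E}, which is all of the schema, so {D, E} is the only candidate key.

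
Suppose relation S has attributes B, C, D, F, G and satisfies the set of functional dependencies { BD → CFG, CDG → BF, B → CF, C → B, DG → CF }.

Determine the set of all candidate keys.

Attribute D never appears on the right-hand side of any dependency, so D must belong to every candidate key.
{D}⁺ = {D}, which is not all of the schema, so we must add further attributes.
{B, D}⁺: BD→CFG adds C, F, G → {B, C, D, F, G}.
{C, D}⁺: C→B adds B; BD→CFG adds F, G → {B, C, D, F, G}.
{D, G}⁺: DG→CF adds C, F; CDG→BF adds B → {B, C, D, F, G}.
Any other superkey contains one of these as a subset, so there are no further candidate keys.

(B, D), (C, D), (D, G)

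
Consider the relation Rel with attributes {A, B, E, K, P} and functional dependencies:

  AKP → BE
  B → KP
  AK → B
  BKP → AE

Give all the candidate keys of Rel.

{B}⁺: B→KP adds K, P; BKP→AE adds A, E → {A, B, E, K, P}.
{A, K}⁺: AK→B adds B; B→KP adds P; BKP→AE adds E → {A, B, E, K, P}. Minimal: {K}⁺ = {K}; {A}⁺ = {A} — none reach the full schema.
Any other superkey contains one of these as a subset, so there are no further candidate keys.

B; AK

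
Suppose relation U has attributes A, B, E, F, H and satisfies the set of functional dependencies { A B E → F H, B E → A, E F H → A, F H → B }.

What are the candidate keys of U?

Attribute E never appears on the right-hand side of any dependency, so E must belong to every candidate key.
{E}⁺ = {E}, which is not all of the schema, so we must add further attributes.
{B, E}⁺: BE→A adds A; ABE→FH adds F, H → {A, B, E, F, H}. Minimal: {E}⁺ = {E}; {B}⁺ = {B} — none reach the full schema.
{E, F, H}⁺: EFH→A adds A; FH→B adds B → {A, B, E, F, H}. Minimal: {F, H}⁺ = {B, F, H}; {E, H}⁺ = {E, H}; {E, F}⁺ = {E, F} — none reach the full schema.

BE, EFH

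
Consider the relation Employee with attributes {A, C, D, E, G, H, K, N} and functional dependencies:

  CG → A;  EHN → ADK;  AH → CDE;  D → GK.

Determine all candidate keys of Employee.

AHN; EHN; CDHN; CGHN

{A, H, N}⁺: AH→CDE adds C, D, E; D→GK adds G, K → {A, C, D, E, G, H, K, N}.
{E, H, N}⁺: EHN→ADK adds A, D, K; AH→CDE adds C; D→GK adds G → {A, C, D, E, G, H, K, N}.
{C, D, H, N}⁺: D→GK adds G, K; CG→A adds A; AH→CDE adds E → {A, C, D, E, G, H, K, N}.
{C, G, H, N}⁺: CG→A adds A; AH→CDE adds D, E; D→GK adds K → {A, C, D, E, G, H, K, N}.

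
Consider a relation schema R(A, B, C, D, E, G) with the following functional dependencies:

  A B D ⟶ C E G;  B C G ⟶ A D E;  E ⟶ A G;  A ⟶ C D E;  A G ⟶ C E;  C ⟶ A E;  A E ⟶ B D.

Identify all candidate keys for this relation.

{A}; {C}; {E}

{A}⁺: A→CDE adds C, D, E; AE→BD adds B; ABD→CEG adds G → {A, B, C, D, E, G}.
{C}⁺: C→AE adds A, E; AE→BD adds B, D; ABD→CEG adds G → {A, B, C, D, E, G}.
{E}⁺: E→AG adds A, G; A→CDE adds C, D; AE→BD adds B → {A, B, C, D, E, G}.
Any other superkey contains one of these as a subset, so there are no further candidate keys.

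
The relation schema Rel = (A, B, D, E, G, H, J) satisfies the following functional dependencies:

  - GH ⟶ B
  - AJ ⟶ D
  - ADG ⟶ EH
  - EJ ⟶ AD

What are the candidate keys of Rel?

{A, G, J}⁺: AJ→D adds D; ADG→EH adds E, H; GH→B adds B → {A, B, D, E, G, H, J}. Minimal: {G, J}⁺ = {G, J}; {A, J}⁺ = {A, D, J}; {A, G}⁺ = {A, G} — none reach the full schema.
{E, G, J}⁺: EJ→AD adds A, D; ADG→EH adds H; GH→B adds B → {A, B, D, E, G, H, J}. Minimal: {G, J}⁺ = {G, J}; {E, J}⁺ = {A, D, E, J}; {E, G}⁺ = {E, G} — none reach the full schema.
Any other superkey contains one of these as a subset, so there are no further candidate keys.

{A, G, J}, {E, G, J}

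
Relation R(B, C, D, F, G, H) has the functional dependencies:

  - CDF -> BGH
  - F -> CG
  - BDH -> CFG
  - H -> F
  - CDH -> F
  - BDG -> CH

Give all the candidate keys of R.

(D, F), (D, H), (B, D, G)

Attribute D never appears on the right-hand side of any dependency, so D must belong to every candidate key.
{D}⁺ = {D}, which is not all of the schema, so we must add further attributes.
{D, F}⁺: F→CG adds C, G; CDF→BGH adds B, H → {B, C, D, F, G, H}.
{D, H}⁺: H→F adds F; F→CG adds C, G; CDF→BGH adds B → {B, C, D, F, G, H}.
{B, D, G}⁺: BDG→CH adds C, H; BDH→CFG adds F → {B, C, D, F, G, H}.
Any other superkey contains one of these as a subset, so there are no further candidate keys.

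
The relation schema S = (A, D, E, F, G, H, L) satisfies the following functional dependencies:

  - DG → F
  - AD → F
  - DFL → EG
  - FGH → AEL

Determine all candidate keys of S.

Attributes D, H never appear on any right-hand side, so every candidate key must contain {D, H}.
{D, H}⁺ = {D, H}, which is not all of the schema, so we must add further attributes.
{D, G, H}⁺: DG→F adds F; FGH→AEL adds A, E, L → {A, D, E, F, G, H, L}. Minimal: {G, H}⁺ = {G, H}; {D, H}⁺ = {D, H}; {D, G}⁺ = {D, F, G} — none reach the full schema.
{A, D, H, L}⁺: AD→F adds F; DFL→EG adds E, G → {A, D, E, F, G, H, L}. Minimal: {D, H, L}⁺ = {D, H, L}; {A, H, L}⁺ = {A, H, L}; {A, D, L}⁺ = {A, D, E, F, G, L}; … — none reach the full schema.
{D, F, H, L}⁺: DFL→EG adds E, G; FGH→AEL adds A → {A, D, E, F, G, H, L}. Minimal: {F, H, L}⁺ = {F, H, L}; {D, H, L}⁺ = {D, H, L}; {D, F, L}⁺ = {D, E, F, G, L}; … — none reach the full schema.
Any other superkey contains one of these as a subset, so there are no further candidate keys.

{D, G, H}, {A, D, H, L}, {D, F, H, L}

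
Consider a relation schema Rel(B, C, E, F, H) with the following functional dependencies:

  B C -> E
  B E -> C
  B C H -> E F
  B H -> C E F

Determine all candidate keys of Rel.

{B, H}

Attributes B, H never appear on any right-hand side, so every candidate key must contain {B, H}.
{B, H}⁺ = {B, C, E, F, H}, which is all of the schema, so {B, H} is the only candidate key.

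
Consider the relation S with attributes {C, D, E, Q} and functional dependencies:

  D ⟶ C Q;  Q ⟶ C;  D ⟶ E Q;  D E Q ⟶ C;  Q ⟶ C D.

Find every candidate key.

(D), (Q)

{D}⁺: D→CQ adds C, Q; D→EQ adds E → {C, D, E, Q}.
{Q}⁺: Q→C adds C; Q→CD adds D; D→EQ adds E → {C, D, E, Q}.
Any other superkey contains one of these as a subset, so there are no further candidate keys.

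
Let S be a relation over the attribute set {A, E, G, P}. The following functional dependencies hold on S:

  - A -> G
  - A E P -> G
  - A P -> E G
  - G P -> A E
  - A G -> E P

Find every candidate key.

A, GP

{A}⁺: A→G adds G; AG→EP adds E, P → {A, E, G, P}.
{G, P}⁺: GP→AE adds A, E → {A, E, G, P}. Minimal: {P}⁺ = {P}; {G}⁺ = {G} — none reach the full schema.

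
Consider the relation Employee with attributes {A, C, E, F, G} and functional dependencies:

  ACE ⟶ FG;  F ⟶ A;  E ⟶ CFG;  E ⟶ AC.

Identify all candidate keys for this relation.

{E}

Attribute E never appears on the right-hand side of any dependency, so E must belong to every candidate key.
{E}⁺ = {A, C, E, F, G}, which is all of the schema, so {E} is the only candidate key.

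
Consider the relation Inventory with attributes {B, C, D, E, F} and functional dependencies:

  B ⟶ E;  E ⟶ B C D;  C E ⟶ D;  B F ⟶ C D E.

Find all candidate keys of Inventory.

Attribute F never appears on the right-hand side of any dependency, so F must belong to every candidate key.
{F}⁺ = {F}, which is not all of the schema, so we must add further attributes.
{B, F}⁺: B→E adds E; E→BCD adds C, D → {B, C, D, E, F}. Minimal: {F}⁺ = {F}; {B}⁺ = {B, C, D, E} — none reach the full schema.
{E, F}⁺: E→BCD adds B, C, D → {B, C, D, E, F}. Minimal: {F}⁺ = {F}; {E}⁺ = {B, C, D, E} — none reach the full schema.

{B, F}; {E, F}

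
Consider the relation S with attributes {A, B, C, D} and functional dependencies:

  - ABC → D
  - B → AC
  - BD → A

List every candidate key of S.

B

Attribute B never appears on the right-hand side of any dependency, so B must belong to every candidate key.
{B}⁺ = {A, B, C, D}, which is all of the schema, so {B} is the only candidate key.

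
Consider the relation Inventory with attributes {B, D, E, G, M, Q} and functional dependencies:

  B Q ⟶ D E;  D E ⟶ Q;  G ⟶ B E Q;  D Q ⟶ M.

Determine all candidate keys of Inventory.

Attribute G never appears on the right-hand side of any dependency, so G must belong to every candidate key.
{G}⁺ = {B, D, E, G, M, Q}, which is all of the schema, so {G} is the only candidate key.

G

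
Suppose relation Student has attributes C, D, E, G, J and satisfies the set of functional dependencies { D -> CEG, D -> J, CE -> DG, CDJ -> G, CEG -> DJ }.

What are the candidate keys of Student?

(D), (C, E)

{D}⁺: D→CEG adds C, E, G; D→J adds J → {C, D, E, G, J}.
{C, E}⁺: CE→DG adds D, G; CEG→DJ adds J → {C, D, E, G, J}. Minimal: {E}⁺ = {E}; {C}⁺ = {C} — none reach the full schema.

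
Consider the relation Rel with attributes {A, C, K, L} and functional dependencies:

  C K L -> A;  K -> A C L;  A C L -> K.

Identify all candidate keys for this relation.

{K}⁺: K→ACL adds A, C, L → {A, C, K, L}.
{A, C, L}⁺: ACL→K adds K → {A, C, K, L}.
Any other superkey contains one of these as a subset, so there are no further candidate keys.

K, ACL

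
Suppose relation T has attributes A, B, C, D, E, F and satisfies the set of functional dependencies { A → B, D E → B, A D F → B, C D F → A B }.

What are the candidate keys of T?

{C, D, E, F}⁺: DE→B adds B; CDF→AB adds A → {A, B, C, D, E, F}. Minimal: {D, E, F}⁺ = {B, D, E, F}; {C, E, F}⁺ = {C, E, F}; {C, D, F}⁺ = {A, B, C, D, F}; … — none reach the full schema.
No other minimal superkey exists.

(C, D, E, F)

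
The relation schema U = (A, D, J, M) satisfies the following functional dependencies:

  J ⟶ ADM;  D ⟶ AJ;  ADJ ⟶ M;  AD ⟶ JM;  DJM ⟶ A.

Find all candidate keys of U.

{D}; {J}

{D}⁺: D→AJ adds A, J; ADJ→M adds M → {A, D, J, M}.
{J}⁺: J→ADM adds A, D, M → {A, D, J, M}.
Any other superkey contains one of these as a subset, so there are no further candidate keys.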